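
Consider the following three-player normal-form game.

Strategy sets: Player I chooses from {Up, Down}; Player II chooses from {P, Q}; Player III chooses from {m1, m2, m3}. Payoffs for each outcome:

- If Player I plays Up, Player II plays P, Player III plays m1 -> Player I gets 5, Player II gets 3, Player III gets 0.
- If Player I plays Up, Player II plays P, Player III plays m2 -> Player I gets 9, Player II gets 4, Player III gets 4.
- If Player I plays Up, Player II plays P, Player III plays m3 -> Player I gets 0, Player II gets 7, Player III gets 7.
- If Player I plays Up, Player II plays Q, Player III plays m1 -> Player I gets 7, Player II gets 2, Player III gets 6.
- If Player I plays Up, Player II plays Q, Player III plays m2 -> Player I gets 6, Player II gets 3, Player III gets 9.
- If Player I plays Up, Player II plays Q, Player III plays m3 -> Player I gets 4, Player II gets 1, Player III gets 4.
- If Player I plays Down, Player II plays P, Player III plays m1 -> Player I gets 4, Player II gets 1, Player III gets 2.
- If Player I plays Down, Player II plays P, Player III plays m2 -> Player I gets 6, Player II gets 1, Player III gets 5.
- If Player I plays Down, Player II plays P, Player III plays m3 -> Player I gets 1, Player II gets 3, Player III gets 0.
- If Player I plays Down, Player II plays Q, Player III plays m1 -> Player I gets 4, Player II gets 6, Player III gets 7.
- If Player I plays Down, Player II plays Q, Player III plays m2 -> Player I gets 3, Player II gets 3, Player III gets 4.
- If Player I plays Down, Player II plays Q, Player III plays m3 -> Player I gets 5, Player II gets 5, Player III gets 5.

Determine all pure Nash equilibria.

For each strategy profile, look for a profitable unilateral deviation.
(Up, P, m1): Player III can switch to m2 (0 → 4). Not NE.
(Up, P, m2): Player III can switch to m3 (4 → 7). Not NE.
(Up, P, m3): Player I can switch to Down (0 → 1). Not NE.
(Up, Q, m1): Player II can switch to P (2 → 3). Not NE.
(Up, Q, m2): Player II can switch to P (3 → 4). Not NE.
(Up, Q, m3): Player I can switch to Down (4 → 5). Not NE.
(Down, P, m1): Player I can switch to Up (4 → 5). Not NE.
(Down, P, m2): Player I can switch to Up (6 → 9). Not NE.
(Down, P, m3): Player II can switch to Q (3 → 5). Not NE.
(Down, Q, m1): Player I can switch to Up (4 → 7). Not NE.
(Down, Q, m2): Player I can switch to Up (3 → 6). Not NE.
(Down, Q, m3): Player III can switch to m1 (5 → 7). Not NE.

No pure-strategy Nash equilibrium.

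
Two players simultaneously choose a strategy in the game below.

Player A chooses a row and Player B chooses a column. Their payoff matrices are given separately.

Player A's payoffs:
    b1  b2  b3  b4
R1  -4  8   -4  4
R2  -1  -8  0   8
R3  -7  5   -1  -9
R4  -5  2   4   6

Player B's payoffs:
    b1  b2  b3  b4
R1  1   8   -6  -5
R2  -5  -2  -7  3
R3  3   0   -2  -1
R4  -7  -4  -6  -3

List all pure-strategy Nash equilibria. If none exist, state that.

(R1, b2), (R2, b4)

Player A against b1: payoffs -4, -1, -7, -5 → best response R2.
Player A against b2: payoffs 8, -8, 5, 2 → best response R1.
Player A against b3: payoffs -4, 0, -1, 4 → best response R4.
Player A against b4: payoffs 4, 8, -9, 6 → best response R2.
Player B against R1: payoffs 1, 8, -6, -5 → best response b2.
Player B against R2: payoffs -5, -2, -7, 3 → best response b4.
Player B against R3: payoffs 3, 0, -2, -1 → best response b1.
Player B against R4: payoffs -7, -4, -6, -3 → best response b4.
Mutual best responses: (R1, b2); (R2, b4).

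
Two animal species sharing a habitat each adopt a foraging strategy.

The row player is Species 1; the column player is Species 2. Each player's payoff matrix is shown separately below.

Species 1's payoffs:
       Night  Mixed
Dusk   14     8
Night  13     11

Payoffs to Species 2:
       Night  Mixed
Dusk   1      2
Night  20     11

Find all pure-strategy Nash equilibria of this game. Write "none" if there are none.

(Dusk, Night): Species 2 can switch to Mixed (1 → 2). Not NE.
(Dusk, Mixed): Species 1 can switch to Night (8 → 11). Not NE.
(Night, Night): Species 1 can switch to Dusk (13 → 14). Not NE.
(Night, Mixed): Species 2 can switch to Night (11 → 20). Not NE.

This game has no pure Nash equilibrium.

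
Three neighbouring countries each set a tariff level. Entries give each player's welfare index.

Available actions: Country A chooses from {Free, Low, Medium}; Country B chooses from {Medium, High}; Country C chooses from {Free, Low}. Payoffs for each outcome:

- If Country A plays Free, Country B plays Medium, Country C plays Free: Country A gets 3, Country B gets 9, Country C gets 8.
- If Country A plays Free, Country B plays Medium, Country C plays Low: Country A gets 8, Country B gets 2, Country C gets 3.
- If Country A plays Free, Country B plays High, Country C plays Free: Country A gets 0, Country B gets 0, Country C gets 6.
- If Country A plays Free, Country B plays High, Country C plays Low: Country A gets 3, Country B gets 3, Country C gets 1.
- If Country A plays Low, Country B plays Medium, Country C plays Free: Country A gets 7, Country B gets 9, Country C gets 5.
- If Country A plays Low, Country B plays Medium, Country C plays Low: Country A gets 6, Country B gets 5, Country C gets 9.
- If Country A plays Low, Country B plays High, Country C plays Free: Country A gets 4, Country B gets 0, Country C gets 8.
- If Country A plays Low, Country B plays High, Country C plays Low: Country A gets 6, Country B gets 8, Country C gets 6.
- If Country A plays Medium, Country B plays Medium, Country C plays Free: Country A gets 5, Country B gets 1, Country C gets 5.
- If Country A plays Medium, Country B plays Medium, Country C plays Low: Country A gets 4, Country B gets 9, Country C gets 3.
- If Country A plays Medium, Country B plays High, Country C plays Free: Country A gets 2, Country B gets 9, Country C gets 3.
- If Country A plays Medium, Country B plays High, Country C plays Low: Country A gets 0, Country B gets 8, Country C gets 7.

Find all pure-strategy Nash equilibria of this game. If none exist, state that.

For each strategy profile, look for a profitable unilateral deviation.
(Free, Medium, Free): Country A can switch to Low (3 → 7). Not NE.
(Free, Medium, Low): Country B can switch to High (2 → 3). Not NE.
(Free, High, Free): Country A can switch to Low (0 → 4). Not NE.
(Free, High, Low): Country A can switch to Low (3 → 6). Not NE.
(Low, Medium, Free): Country C can switch to Low (5 → 9). Not NE.
(Low, Medium, Low): Country A can switch to Free (6 → 8). Not NE.
(Low, High, Free): Country B can switch to Medium (0 → 9). Not NE.
(Low, High, Low): Country C can switch to Free (6 → 8). Not NE.
(Medium, Medium, Free): Country A can switch to Low (5 → 7). Not NE.
(Medium, Medium, Low): Country A can switch to Free (4 → 8). Not NE.
(Medium, High, Free): Country A can switch to Low (2 → 4). Not NE.
(Medium, High, Low): Country A can switch to Free (0 → 3). Not NE.

There is no pure-strategy Nash equilibrium.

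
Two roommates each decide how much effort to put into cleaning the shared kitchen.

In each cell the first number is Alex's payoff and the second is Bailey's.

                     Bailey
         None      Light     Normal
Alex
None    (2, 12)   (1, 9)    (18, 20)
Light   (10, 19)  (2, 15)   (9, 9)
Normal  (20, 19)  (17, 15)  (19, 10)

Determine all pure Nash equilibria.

Alex against None: payoffs 2, 10, 20 → best response Normal.
Alex against Light: payoffs 1, 2, 17 → best response Normal.
Alex against Normal: payoffs 18, 9, 19 → best response Normal.
Bailey against None: payoffs 12, 9, 20 → best response Normal.
Bailey against Light: payoffs 19, 15, 9 → best response None.
Bailey against Normal: payoffs 19, 15, 10 → best response None.
Mutual best responses: (Normal, None).

The unique pure-strategy Nash equilibrium is (Normal, None).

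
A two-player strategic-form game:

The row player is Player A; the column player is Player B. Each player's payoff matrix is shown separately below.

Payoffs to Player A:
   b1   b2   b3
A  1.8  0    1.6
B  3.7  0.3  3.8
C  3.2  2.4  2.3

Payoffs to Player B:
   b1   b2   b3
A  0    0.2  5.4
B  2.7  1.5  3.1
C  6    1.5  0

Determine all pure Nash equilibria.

(A, b1): Player A can switch to B (1.8 → 3.7). Not NE.
(A, b2): Player A can switch to B (0 → 0.3). Not NE.
(A, b3): Player A can switch to B (1.6 → 3.8). Not NE.
(B, b1): Player B can switch to b3 (2.7 → 3.1). Not NE.
(B, b2): Player A can switch to C (0.3 → 2.4). Not NE.
(B, b3): Player A gets 3.8, best alternative 2.3; Player B gets 3.1, best alternative 2.7. No profitable deviation — NE.
(C, b1): Player A can switch to B (3.2 → 3.7). Not NE.
(The remaining 2 profiles each have a profitable deviation by the same check.)

Pure NE: (B, b3)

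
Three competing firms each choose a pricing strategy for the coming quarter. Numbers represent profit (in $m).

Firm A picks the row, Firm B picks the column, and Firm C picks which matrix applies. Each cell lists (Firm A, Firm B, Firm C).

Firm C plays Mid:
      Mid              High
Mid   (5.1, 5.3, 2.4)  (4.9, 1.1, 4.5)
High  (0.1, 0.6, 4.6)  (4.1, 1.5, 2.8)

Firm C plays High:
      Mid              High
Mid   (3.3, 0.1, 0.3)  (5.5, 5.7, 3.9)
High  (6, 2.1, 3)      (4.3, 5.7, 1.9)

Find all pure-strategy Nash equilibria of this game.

Pure NE: (Mid, Mid, Mid)

Firm A against (Mid, Mid): payoffs 5.1, 0.1 → best response Mid.
Firm A against (Mid, High): payoffs 3.3, 6 → best response High.
Firm A against (High, Mid): payoffs 4.9, 4.1 → best response Mid.
Firm A against (High, High): payoffs 5.5, 4.3 → best response Mid.
Firm B against (Mid, Mid): payoffs 5.3, 1.1 → best response Mid.
Firm B against (Mid, High): payoffs 0.1, 5.7 → best response High.
Firm B against (High, Mid): payoffs 0.6, 1.5 → best response High.
Firm B against (High, High): payoffs 2.1, 5.7 → best response High.
Firm C against (Mid, Mid): payoffs 2.4, 0.3 → best response Mid.
Firm C against (Mid, High): payoffs 4.5, 3.9 → best response Mid.
Firm C against (High, Mid): payoffs 4.6, 3 → best response Mid.
Firm C against (High, High): payoffs 2.8, 1.9 → best response Mid.
Mutual best responses: (Mid, Mid, Mid).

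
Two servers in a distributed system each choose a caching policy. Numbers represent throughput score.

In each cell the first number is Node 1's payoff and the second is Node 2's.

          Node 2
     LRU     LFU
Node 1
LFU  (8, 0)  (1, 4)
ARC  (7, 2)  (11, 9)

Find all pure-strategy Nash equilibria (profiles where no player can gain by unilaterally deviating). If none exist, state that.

The unique pure-strategy Nash equilibrium is (ARC, LFU).

Node 1 against LRU: payoffs 8, 7 → best response LFU.
Node 1 against LFU: payoffs 1, 11 → best response ARC.
Node 2 against LFU: payoffs 0, 4 → best response LFU.
Node 2 against ARC: payoffs 2, 9 → best response LFU.
Mutual best responses: (ARC, LFU).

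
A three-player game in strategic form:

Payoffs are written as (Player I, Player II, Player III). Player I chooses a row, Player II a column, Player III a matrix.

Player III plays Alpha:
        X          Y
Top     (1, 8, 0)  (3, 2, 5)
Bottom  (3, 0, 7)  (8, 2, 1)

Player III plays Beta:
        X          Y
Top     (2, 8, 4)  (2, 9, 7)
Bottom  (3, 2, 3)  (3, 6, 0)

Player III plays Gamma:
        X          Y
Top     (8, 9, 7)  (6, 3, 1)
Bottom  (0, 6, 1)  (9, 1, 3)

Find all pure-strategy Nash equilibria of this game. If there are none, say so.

Mark each player's best response to every combination of opponents' strategies; a profile where every player is best-responding is a pure Nash equilibrium.
Player I against (X, Alpha): payoffs 1, 3 → best response Bottom.
Player I against (X, Beta): payoffs 2, 3 → best response Bottom.
Player I against (X, Gamma): payoffs 8, 0 → best response Top.
Player I against (Y, Alpha): payoffs 3, 8 → best response Bottom.
Player I against (Y, Beta): payoffs 2, 3 → best response Bottom.
Player I against (Y, Gamma): payoffs 6, 9 → best response Bottom.
Player II against (Top, Alpha): payoffs 8, 2 → best response X.
Player II against (Top, Beta): payoffs 8, 9 → best response Y.
Player II against (Top, Gamma): payoffs 9, 3 → best response X.
Player II against (Bottom, Alpha): payoffs 0, 2 → best response Y.
Player II against (Bottom, Beta): payoffs 2, 6 → best response Y.
Player II against (Bottom, Gamma): payoffs 6, 1 → best response X.
Player III against (Top, X): payoffs 0, 4, 7 → best response Gamma.
Player III against (Top, Y): payoffs 5, 7, 1 → best response Beta.
Player III against (Bottom, X): payoffs 7, 3, 1 → best response Alpha.
Player III against (Bottom, Y): payoffs 1, 0, 3 → best response Gamma.
Mutual best responses: (Top, X, Gamma).

The unique pure-strategy Nash equilibrium is (Top, X, Gamma).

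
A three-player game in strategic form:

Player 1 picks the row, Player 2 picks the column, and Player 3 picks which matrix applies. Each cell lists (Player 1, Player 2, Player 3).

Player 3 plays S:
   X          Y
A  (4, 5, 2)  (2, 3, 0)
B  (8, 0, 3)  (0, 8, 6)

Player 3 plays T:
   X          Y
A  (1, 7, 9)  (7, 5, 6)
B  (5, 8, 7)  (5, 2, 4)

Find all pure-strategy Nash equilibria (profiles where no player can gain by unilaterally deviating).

Pure NE: (B, X, T)

(A, X, S): Player 1 can switch to B (4 → 8). Not NE.
(A, X, T): Player 1 can switch to B (1 → 5). Not NE.
(A, Y, S): Player 2 can switch to X (3 → 5). Not NE.
(A, Y, T): Player 2 can switch to X (5 → 7). Not NE.
(B, X, S): Player 2 can switch to Y (0 → 8). Not NE.
(B, X, T): Player 1 gets 5, best alternative 1; Player 2 gets 8, best alternative 2; Player 3 gets 7, best alternative 3. No profitable deviation — NE.
(B, Y, S): Player 1 can switch to A (0 → 2). Not NE.
(B, Y, T): Player 1 can switch to A (5 → 7). Not NE.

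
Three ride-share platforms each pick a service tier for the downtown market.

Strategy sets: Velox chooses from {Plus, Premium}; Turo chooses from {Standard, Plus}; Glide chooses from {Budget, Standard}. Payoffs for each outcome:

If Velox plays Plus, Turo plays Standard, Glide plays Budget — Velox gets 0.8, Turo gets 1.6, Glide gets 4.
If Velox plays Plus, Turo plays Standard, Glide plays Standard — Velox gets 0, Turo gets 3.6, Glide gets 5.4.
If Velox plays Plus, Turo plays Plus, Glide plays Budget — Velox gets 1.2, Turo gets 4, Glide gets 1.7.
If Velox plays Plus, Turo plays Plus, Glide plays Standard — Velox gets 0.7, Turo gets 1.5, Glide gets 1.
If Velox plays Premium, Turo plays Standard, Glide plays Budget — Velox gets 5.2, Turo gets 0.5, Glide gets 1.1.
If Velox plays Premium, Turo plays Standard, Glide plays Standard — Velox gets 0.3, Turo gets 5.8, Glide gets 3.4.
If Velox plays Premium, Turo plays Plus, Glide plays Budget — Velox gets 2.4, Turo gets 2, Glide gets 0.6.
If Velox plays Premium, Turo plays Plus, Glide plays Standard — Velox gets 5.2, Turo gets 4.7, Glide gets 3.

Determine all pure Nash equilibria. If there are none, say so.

The unique pure-strategy Nash equilibrium is (Premium, Standard, Standard).

Mark each player's best response to every combination of opponents' strategies; a profile where every player is best-responding is a pure Nash equilibrium.
Velox against (Standard, Budget): payoffs 0.8, 5.2 → best response Premium.
Velox against (Standard, Standard): payoffs 0, 0.3 → best response Premium.
Velox against (Plus, Budget): payoffs 1.2, 2.4 → best response Premium.
Velox against (Plus, Standard): payoffs 0.7, 5.2 → best response Premium.
Turo against (Plus, Budget): payoffs 1.6, 4 → best response Plus.
Turo against (Plus, Standard): payoffs 3.6, 1.5 → best response Standard.
Turo against (Premium, Budget): payoffs 0.5, 2 → best response Plus.
Turo against (Premium, Standard): payoffs 5.8, 4.7 → best response Standard.
Glide against (Plus, Standard): payoffs 4, 5.4 → best response Standard.
Glide against (Plus, Plus): payoffs 1.7, 1 → best response Budget.
Glide against (Premium, Standard): payoffs 1.1, 3.4 → best response Standard.
Glide against (Premium, Plus): payoffs 0.6, 3 → best response Standard.
Mutual best responses: (Premium, Standard, Standard).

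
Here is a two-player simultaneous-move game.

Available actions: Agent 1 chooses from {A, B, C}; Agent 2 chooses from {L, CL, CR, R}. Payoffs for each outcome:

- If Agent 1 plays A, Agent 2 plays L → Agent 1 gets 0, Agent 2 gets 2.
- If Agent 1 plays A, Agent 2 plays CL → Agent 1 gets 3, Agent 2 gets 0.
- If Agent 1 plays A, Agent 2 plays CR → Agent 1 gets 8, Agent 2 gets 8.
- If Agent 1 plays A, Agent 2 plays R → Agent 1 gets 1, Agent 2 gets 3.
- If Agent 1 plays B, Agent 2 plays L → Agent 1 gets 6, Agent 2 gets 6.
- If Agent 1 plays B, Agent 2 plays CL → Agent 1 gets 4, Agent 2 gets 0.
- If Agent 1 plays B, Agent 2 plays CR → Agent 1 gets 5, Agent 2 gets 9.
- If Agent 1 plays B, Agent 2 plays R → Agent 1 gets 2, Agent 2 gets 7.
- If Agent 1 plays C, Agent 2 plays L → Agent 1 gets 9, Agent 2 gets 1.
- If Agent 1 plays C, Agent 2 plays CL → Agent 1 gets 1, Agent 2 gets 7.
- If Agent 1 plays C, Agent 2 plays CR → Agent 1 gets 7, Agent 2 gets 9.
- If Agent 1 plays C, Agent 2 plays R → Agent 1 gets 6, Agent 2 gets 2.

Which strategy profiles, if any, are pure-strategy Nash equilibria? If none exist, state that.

(A, L): Agent 1 can switch to B (0 → 6). Not NE.
(A, CL): Agent 1 can switch to B (3 → 4). Not NE.
(A, CR): Agent 1 gets 8, best alternative 7; Agent 2 gets 8, best alternative 3. No profitable deviation — NE.
(A, R): Agent 1 can switch to B (1 → 2). Not NE.
(B, L): Agent 1 can switch to C (6 → 9). Not NE.
(B, CL): Agent 2 can switch to L (0 → 6). Not NE.
(B, CR): Agent 1 can switch to A (5 → 8). Not NE.
(The remaining 5 profiles each have a profitable deviation by the same check.)

Pure NE: (A, CR)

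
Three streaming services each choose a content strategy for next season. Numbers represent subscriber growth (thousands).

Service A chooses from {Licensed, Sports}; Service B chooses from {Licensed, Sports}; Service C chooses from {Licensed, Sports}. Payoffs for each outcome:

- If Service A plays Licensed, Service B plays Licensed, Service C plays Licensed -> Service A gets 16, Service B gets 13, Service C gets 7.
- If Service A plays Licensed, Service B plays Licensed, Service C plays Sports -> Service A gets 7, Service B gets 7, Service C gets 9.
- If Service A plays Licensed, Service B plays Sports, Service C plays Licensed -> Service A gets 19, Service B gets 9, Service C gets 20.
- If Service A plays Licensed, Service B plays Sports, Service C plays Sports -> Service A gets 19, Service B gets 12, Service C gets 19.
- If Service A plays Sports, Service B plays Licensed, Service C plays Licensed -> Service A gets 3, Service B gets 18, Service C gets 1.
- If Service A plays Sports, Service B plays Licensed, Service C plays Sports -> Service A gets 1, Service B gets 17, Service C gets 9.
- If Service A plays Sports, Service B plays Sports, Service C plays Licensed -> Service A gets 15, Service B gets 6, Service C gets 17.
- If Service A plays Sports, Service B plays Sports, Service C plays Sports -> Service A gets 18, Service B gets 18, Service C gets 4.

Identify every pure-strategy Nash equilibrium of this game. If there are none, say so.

none

For each player, find the best response to each opponent profile; mutual best responses are the pure NE.
Service A against (Licensed, Licensed): payoffs 16, 3 → best response Licensed.
Service A against (Licensed, Sports): payoffs 7, 1 → best response Licensed.
Service A against (Sports, Licensed): payoffs 19, 15 → best response Licensed.
Service A against (Sports, Sports): payoffs 19, 18 → best response Licensed.
Service B against (Licensed, Licensed): payoffs 13, 9 → best response Licensed.
Service B against (Licensed, Sports): payoffs 7, 12 → best response Sports.
Service B against (Sports, Licensed): payoffs 18, 6 → best response Licensed.
Service B against (Sports, Sports): payoffs 17, 18 → best response Sports.
Service C against (Licensed, Licensed): payoffs 7, 9 → best response Sports.
Service C against (Licensed, Sports): payoffs 20, 19 → best response Licensed.
Service C against (Sports, Licensed): payoffs 1, 9 → best response Sports.
Service C against (Sports, Sports): payoffs 17, 4 → best response Licensed.
No profile is a mutual best response for all players.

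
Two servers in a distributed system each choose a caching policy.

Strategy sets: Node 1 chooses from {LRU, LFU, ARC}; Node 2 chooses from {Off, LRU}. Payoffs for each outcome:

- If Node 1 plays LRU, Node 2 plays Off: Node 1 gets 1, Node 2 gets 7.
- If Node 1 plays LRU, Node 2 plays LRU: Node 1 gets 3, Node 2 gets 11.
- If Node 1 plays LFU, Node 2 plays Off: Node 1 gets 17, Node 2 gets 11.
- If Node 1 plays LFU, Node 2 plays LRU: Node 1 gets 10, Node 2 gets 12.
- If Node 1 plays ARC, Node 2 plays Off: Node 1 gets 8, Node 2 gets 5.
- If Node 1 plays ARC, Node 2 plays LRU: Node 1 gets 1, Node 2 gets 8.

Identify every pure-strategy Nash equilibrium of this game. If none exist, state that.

For each player, find the best response to each opponent profile; mutual best responses are the pure NE.
Node 1 against Off: payoffs 1, 17, 8 → best response LFU.
Node 1 against LRU: payoffs 3, 10, 1 → best response LFU.
Node 2 against LRU: payoffs 7, 11 → best response LRU.
Node 2 against LFU: payoffs 11, 12 → best response LRU.
Node 2 against ARC: payoffs 5, 8 → best response LRU.
Mutual best responses: (LFU, LRU).

The unique pure-strategy Nash equilibrium is (LFU, LRU).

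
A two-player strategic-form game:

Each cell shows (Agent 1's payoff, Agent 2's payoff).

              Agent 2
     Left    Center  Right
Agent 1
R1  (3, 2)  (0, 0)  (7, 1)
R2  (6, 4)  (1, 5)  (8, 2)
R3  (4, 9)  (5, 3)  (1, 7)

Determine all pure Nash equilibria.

No pure-strategy Nash equilibrium.

Mark each player's best response to every combination of opponents' strategies; a profile where every player is best-responding is a pure Nash equilibrium.
Agent 1 against Left: payoffs 3, 6, 4 → best response R2.
Agent 1 against Center: payoffs 0, 1, 5 → best response R3.
Agent 1 against Right: payoffs 7, 8, 1 → best response R2.
Agent 2 against R1: payoffs 2, 0, 1 → best response Left.
Agent 2 against R2: payoffs 4, 5, 2 → best response Center.
Agent 2 against R3: payoffs 9, 3, 7 → best response Left.
No profile is a mutual best response for all players.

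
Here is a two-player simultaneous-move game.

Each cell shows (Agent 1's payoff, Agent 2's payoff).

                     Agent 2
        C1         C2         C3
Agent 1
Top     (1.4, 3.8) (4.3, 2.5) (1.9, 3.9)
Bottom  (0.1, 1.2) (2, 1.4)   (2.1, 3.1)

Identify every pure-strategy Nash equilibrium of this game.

Mark each player's best response to every combination of opponents' strategies; a profile where every player is best-responding is a pure Nash equilibrium.
Agent 1 against C1: payoffs 1.4, 0.1 → best response Top.
Agent 1 against C2: payoffs 4.3, 2 → best response Top.
Agent 1 against C3: payoffs 1.9, 2.1 → best response Bottom.
Agent 2 against Top: payoffs 3.8, 2.5, 3.9 → best response C3.
Agent 2 against Bottom: payoffs 1.2, 1.4, 3.1 → best response C3.
Mutual best responses: (Bottom, C3).

The unique pure-strategy Nash equilibrium is (Bottom, C3).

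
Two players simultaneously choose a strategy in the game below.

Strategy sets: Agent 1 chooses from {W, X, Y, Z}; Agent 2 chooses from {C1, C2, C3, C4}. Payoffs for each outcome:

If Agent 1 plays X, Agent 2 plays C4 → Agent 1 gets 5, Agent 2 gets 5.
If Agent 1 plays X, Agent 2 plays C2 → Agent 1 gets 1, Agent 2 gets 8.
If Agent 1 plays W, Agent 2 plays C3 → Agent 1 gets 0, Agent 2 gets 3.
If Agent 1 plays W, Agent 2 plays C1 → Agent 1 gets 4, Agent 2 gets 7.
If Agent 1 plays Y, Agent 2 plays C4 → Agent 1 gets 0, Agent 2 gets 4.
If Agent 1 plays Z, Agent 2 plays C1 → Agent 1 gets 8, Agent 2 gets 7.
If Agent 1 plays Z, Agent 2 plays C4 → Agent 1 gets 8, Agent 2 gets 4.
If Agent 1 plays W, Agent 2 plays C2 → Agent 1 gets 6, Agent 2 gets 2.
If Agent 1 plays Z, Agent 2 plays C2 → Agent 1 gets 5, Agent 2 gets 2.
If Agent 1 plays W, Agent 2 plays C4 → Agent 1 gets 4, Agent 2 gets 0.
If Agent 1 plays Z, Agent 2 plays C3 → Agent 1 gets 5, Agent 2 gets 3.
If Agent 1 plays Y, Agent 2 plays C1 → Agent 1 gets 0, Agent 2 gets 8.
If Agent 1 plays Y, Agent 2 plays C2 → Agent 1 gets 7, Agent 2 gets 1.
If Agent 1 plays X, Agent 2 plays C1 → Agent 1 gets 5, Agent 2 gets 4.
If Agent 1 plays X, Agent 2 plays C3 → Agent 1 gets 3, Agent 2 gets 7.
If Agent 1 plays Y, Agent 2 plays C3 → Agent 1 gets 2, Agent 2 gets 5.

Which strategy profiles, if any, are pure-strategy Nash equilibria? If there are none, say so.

Agent 1 against C1: payoffs 4, 5, 0, 8 → best response Z.
Agent 1 against C2: payoffs 6, 1, 7, 5 → best response Y.
Agent 1 against C3: payoffs 0, 3, 2, 5 → best response Z.
Agent 1 against C4: payoffs 4, 5, 0, 8 → best response Z.
Agent 2 against W: payoffs 7, 2, 3, 0 → best response C1.
Agent 2 against X: payoffs 4, 8, 7, 5 → best response C2.
Agent 2 against Y: payoffs 8, 1, 5, 4 → best response C1.
Agent 2 against Z: payoffs 7, 2, 3, 4 → best response C1.
Mutual best responses: (Z, C1).

Pure NE: (Z, C1)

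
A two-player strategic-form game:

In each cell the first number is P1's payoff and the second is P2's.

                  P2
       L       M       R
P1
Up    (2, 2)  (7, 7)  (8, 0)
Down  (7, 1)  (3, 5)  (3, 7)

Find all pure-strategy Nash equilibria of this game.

(Up, M)

(Up, L): P1 can switch to Down (2 → 7). Not NE.
(Up, M): P1 gets 7, best alternative 3; P2 gets 7, best alternative 2. No profitable deviation — NE.
(Up, R): P2 can switch to L (0 → 2). Not NE.
(Down, L): P2 can switch to M (1 → 5). Not NE.
(Down, M): P1 can switch to Up (3 → 7). Not NE.
(Down, R): P1 can switch to Up (3 → 8). Not NE.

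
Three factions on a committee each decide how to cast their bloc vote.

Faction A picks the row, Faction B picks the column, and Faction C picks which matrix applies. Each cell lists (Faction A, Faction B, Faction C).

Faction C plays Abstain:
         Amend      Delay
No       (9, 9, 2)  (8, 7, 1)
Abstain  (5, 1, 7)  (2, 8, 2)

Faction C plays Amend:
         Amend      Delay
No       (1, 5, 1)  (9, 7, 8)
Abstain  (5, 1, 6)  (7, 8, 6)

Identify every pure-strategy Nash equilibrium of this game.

(No, Amend, Abstain), (No, Delay, Amend)

(No, Amend, Abstain): Faction A gets 9, best alternative 5; Faction B gets 9, best alternative 7; Faction C gets 2, best alternative 1. No profitable deviation — NE.
(No, Amend, Amend): Faction A can switch to Abstain (1 → 5). Not NE.
(No, Delay, Abstain): Faction B can switch to Amend (7 → 9). Not NE.
(No, Delay, Amend): Faction A gets 9, best alternative 7; Faction B gets 7, best alternative 5; Faction C gets 8, best alternative 1. No profitable deviation — NE.
(Abstain, Amend, Abstain): Faction A can switch to No (5 → 9). Not NE.
(Abstain, Amend, Amend): Faction B can switch to Delay (1 → 8). Not NE.
(Abstain, Delay, Abstain): Faction A can switch to No (2 → 8). Not NE.
(Abstain, Delay, Amend): Faction A can switch to No (7 → 9). Not NE.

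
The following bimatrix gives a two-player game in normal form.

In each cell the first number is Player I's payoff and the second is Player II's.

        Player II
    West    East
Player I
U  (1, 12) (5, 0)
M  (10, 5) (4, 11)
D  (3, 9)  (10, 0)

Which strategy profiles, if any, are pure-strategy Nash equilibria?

No pure-strategy Nash equilibrium.

For each player, find the best response to each opponent profile; mutual best responses are the pure NE.
Player I against West: payoffs 1, 10, 3 → best response M.
Player I against East: payoffs 5, 4, 10 → best response D.
Player II against U: payoffs 12, 0 → best response West.
Player II against M: payoffs 5, 11 → best response East.
Player II against D: payoffs 9, 0 → best response West.
No profile is a mutual best response for all players.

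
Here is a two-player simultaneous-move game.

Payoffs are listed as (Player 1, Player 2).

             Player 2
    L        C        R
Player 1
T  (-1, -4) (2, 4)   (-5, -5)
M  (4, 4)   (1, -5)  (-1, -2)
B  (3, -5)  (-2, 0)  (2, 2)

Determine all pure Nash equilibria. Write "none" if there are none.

The pure Nash equilibria are (T, C), (M, L), (B, R).

Mark each player's best response to every combination of opponents' strategies; a profile where every player is best-responding is a pure Nash equilibrium.
Player 1 against L: payoffs -1, 4, 3 → best response M.
Player 1 against C: payoffs 2, 1, -2 → best response T.
Player 1 against R: payoffs -5, -1, 2 → best response B.
Player 2 against T: payoffs -4, 4, -5 → best response C.
Player 2 against M: payoffs 4, -5, -2 → best response L.
Player 2 against B: payoffs -5, 0, 2 → best response R.
Mutual best responses: (T, C); (M, L); (B, R).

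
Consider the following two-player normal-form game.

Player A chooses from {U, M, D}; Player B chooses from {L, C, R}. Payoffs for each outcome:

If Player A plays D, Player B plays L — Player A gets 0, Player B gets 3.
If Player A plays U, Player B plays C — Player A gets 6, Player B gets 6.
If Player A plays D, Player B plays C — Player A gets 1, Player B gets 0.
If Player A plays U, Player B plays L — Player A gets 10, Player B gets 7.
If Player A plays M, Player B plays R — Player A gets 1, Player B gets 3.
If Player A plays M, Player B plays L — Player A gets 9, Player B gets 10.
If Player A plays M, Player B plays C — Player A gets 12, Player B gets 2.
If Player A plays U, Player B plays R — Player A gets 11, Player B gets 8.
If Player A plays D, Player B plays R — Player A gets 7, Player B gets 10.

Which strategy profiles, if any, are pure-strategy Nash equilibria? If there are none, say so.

Pure NE: (U, R)

Check each profile: it is a Nash equilibrium iff no player can strictly gain by switching unilaterally.
(U, L): Player B can switch to R (7 → 8). Not NE.
(U, C): Player A can switch to M (6 → 12). Not NE.
(U, R): Player A gets 11, best alternative 7; Player B gets 8, best alternative 7. No profitable deviation — NE.
(M, L): Player A can switch to U (9 → 10). Not NE.
(M, C): Player B can switch to L (2 → 10). Not NE.
(M, R): Player A can switch to U (1 → 11). Not NE.
(D, L): Player A can switch to U (0 → 10). Not NE.
(The remaining 2 profiles each have a profitable deviation by the same check.)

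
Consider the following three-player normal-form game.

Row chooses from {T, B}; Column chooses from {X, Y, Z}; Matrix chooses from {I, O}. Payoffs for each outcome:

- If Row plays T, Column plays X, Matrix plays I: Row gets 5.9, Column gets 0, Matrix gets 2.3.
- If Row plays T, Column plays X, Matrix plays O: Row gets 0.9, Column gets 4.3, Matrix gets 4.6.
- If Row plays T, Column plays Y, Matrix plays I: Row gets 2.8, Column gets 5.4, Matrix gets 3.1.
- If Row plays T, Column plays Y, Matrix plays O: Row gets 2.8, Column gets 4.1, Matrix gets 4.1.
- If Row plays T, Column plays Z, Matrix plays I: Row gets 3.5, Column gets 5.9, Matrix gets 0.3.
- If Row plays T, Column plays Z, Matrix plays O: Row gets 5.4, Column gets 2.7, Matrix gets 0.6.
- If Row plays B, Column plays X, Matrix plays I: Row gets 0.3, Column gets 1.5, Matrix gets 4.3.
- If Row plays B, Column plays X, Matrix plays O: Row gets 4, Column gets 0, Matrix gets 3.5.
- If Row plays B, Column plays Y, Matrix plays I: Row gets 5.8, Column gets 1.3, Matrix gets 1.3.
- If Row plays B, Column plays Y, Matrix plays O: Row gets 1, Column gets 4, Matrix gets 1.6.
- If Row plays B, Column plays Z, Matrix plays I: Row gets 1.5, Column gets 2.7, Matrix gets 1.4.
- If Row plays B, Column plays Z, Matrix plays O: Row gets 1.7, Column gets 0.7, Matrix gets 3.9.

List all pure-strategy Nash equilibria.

Mark each player's best response to every combination of opponents' strategies; a profile where every player is best-responding is a pure Nash equilibrium.
Row against (X, I): payoffs 5.9, 0.3 → best response T.
Row against (X, O): payoffs 0.9, 4 → best response B.
Row against (Y, I): payoffs 2.8, 5.8 → best response B.
Row against (Y, O): payoffs 2.8, 1 → best response T.
Row against (Z, I): payoffs 3.5, 1.5 → best response T.
Row against (Z, O): payoffs 5.4, 1.7 → best response T.
Column against (T, I): payoffs 0, 5.4, 5.9 → best response Z.
Column against (T, O): payoffs 4.3, 4.1, 2.7 → best response X.
Column against (B, I): payoffs 1.5, 1.3, 2.7 → best response Z.
Column against (B, O): payoffs 0, 4, 0.7 → best response Y.
Matrix against (T, X): payoffs 2.3, 4.6 → best response O.
Matrix against (T, Y): payoffs 3.1, 4.1 → best response O.
Matrix against (T, Z): payoffs 0.3, 0.6 → best response O.
Matrix against (B, X): payoffs 4.3, 3.5 → best response I.
Matrix against (B, Y): payoffs 1.3, 1.6 → best response O.
Matrix against (B, Z): payoffs 1.4, 3.9 → best response O.
No profile is a mutual best response for all players.

none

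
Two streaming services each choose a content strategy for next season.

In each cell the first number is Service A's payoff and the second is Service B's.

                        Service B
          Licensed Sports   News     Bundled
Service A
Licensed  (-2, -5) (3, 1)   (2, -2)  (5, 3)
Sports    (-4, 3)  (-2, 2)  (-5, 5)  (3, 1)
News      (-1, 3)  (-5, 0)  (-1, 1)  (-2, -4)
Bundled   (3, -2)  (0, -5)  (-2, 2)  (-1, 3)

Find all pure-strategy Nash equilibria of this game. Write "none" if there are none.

Mark each player's best response to every combination of opponents' strategies; a profile where every player is best-responding is a pure Nash equilibrium.
Service A against Licensed: payoffs -2, -4, -1, 3 → best response Bundled.
Service A against Sports: payoffs 3, -2, -5, 0 → best response Licensed.
Service A against News: payoffs 2, -5, -1, -2 → best response Licensed.
Service A against Bundled: payoffs 5, 3, -2, -1 → best response Licensed.
Service B against Licensed: payoffs -5, 1, -2, 3 → best response Bundled.
Service B against Sports: payoffs 3, 2, 5, 1 → best response News.
Service B against News: payoffs 3, 0, 1, -4 → best response Licensed.
Service B against Bundled: payoffs -2, -5, 2, 3 → best response Bundled.
Mutual best responses: (Licensed, Bundled).

The unique pure-strategy Nash equilibrium is (Licensed, Bundled).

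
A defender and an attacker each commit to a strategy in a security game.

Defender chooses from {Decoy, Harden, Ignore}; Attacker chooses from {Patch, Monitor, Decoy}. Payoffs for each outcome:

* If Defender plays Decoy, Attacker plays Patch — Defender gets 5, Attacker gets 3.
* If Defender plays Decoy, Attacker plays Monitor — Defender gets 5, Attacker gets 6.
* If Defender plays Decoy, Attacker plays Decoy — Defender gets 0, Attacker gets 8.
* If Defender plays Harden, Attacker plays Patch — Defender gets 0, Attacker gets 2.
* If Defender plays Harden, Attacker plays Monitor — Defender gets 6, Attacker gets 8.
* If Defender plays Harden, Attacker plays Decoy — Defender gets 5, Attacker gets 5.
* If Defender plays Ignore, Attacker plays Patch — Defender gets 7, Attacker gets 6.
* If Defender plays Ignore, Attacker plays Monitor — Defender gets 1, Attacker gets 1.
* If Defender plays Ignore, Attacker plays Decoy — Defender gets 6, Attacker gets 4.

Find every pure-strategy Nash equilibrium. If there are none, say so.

Defender against Patch: payoffs 5, 0, 7 → best response Ignore.
Defender against Monitor: payoffs 5, 6, 1 → best response Harden.
Defender against Decoy: payoffs 0, 5, 6 → best response Ignore.
Attacker against Decoy: payoffs 3, 6, 8 → best response Decoy.
Attacker against Harden: payoffs 2, 8, 5 → best response Monitor.
Attacker against Ignore: payoffs 6, 1, 4 → best response Patch.
Mutual best responses: (Harden, Monitor); (Ignore, Patch).

Pure-strategy Nash equilibria: (Harden, Monitor) and (Ignore, Patch)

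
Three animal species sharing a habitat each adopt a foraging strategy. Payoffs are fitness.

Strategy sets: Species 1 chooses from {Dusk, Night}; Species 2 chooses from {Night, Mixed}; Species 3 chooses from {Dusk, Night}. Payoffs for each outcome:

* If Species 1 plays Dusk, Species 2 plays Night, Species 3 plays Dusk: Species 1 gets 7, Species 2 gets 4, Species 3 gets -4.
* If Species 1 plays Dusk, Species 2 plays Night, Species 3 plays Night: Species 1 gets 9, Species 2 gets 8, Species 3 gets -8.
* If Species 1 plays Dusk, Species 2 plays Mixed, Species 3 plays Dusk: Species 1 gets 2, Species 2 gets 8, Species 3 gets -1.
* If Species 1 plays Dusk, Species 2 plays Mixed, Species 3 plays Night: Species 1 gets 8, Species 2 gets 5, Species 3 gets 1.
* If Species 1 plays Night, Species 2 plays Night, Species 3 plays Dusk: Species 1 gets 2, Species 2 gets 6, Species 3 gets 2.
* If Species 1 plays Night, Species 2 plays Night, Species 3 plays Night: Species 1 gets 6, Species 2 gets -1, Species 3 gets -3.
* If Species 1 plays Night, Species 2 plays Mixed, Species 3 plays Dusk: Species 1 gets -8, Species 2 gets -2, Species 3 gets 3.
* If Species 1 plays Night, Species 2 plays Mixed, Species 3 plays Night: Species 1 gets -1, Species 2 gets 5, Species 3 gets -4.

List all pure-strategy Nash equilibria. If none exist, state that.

none

(Dusk, Night, Dusk): Species 2 can switch to Mixed (4 → 8). Not NE.
(Dusk, Night, Night): Species 3 can switch to Dusk (-8 → -4). Not NE.
(Dusk, Mixed, Dusk): Species 3 can switch to Night (-1 → 1). Not NE.
(Dusk, Mixed, Night): Species 2 can switch to Night (5 → 8). Not NE.
(Night, Night, Dusk): Species 1 can switch to Dusk (2 → 7). Not NE.
(Night, Night, Night): Species 1 can switch to Dusk (6 → 9). Not NE.
(Night, Mixed, Dusk): Species 1 can switch to Dusk (-8 → 2). Not NE.
(Night, Mixed, Night): Species 1 can switch to Dusk (-1 → 8). Not NE.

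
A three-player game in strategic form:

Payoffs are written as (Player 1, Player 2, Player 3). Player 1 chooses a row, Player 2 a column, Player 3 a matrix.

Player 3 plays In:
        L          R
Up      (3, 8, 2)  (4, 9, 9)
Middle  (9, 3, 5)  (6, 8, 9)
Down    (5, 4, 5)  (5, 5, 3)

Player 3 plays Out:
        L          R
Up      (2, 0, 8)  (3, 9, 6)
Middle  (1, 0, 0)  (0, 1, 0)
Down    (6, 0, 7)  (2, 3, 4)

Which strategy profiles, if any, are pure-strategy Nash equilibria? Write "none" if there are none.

Pure NE: (Middle, R, In)

Player 1 against (L, In): payoffs 3, 9, 5 → best response Middle.
Player 1 against (L, Out): payoffs 2, 1, 6 → best response Down.
Player 1 against (R, In): payoffs 4, 6, 5 → best response Middle.
Player 1 against (R, Out): payoffs 3, 0, 2 → best response Up.
Player 2 against (Up, In): payoffs 8, 9 → best response R.
Player 2 against (Up, Out): payoffs 0, 9 → best response R.
Player 2 against (Middle, In): payoffs 3, 8 → best response R.
Player 2 against (Middle, Out): payoffs 0, 1 → best response R.
Player 2 against (Down, In): payoffs 4, 5 → best response R.
Player 2 against (Down, Out): payoffs 0, 3 → best response R.
Player 3 against (Up, L): payoffs 2, 8 → best response Out.
Player 3 against (Up, R): payoffs 9, 6 → best response In.
Player 3 against (Middle, L): payoffs 5, 0 → best response In.
Player 3 against (Middle, R): payoffs 9, 0 → best response In.
Player 3 against (Down, L): payoffs 5, 7 → best response Out.
Player 3 against (Down, R): payoffs 3, 4 → best response Out.
Mutual best responses: (Middle, R, In).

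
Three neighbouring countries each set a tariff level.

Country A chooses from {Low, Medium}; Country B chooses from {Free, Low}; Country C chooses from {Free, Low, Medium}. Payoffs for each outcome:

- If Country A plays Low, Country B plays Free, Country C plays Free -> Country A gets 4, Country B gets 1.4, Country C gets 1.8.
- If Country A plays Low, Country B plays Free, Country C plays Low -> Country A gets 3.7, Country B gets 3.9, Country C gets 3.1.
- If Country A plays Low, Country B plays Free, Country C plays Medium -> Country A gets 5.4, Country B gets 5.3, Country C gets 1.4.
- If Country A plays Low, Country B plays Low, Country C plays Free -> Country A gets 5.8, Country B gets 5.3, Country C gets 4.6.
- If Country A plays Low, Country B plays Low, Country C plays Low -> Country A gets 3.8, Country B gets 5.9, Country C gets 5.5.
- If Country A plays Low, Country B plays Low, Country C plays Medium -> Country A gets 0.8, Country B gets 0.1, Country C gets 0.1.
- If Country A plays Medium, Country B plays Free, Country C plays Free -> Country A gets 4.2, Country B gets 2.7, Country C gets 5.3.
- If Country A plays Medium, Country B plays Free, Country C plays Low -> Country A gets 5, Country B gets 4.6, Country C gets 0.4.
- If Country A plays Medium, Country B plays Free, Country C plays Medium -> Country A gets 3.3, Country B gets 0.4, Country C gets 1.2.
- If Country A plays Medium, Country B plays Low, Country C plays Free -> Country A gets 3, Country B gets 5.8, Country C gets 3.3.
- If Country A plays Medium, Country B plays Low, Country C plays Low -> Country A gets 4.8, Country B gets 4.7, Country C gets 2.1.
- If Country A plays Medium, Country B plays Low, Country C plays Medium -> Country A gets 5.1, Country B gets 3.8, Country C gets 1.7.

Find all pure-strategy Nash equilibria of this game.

No pure-strategy Nash equilibrium.

For each player, find the best response to each opponent profile; mutual best responses are the pure NE.
Country A against (Free, Free): payoffs 4, 4.2 → best response Medium.
Country A against (Free, Low): payoffs 3.7, 5 → best response Medium.
Country A against (Free, Medium): payoffs 5.4, 3.3 → best response Low.
Country A against (Low, Free): payoffs 5.8, 3 → best response Low.
Country A against (Low, Low): payoffs 3.8, 4.8 → best response Medium.
Country A against (Low, Medium): payoffs 0.8, 5.1 → best response Medium.
Country B against (Low, Free): payoffs 1.4, 5.3 → best response Low.
Country B against (Low, Low): payoffs 3.9, 5.9 → best response Low.
Country B against (Low, Medium): payoffs 5.3, 0.1 → best response Free.
Country B against (Medium, Free): payoffs 2.7, 5.8 → best response Low.
Country B against (Medium, Low): payoffs 4.6, 4.7 → best response Low.
Country B against (Medium, Medium): payoffs 0.4, 3.8 → best response Low.
Country C against (Low, Free): payoffs 1.8, 3.1, 1.4 → best response Low.
Country C against (Low, Low): payoffs 4.6, 5.5, 0.1 → best response Low.
Country C against (Medium, Free): payoffs 5.3, 0.4, 1.2 → best response Free.
Country C against (Medium, Low): payoffs 3.3, 2.1, 1.7 → best response Free.
No profile is a mutual best response for all players.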